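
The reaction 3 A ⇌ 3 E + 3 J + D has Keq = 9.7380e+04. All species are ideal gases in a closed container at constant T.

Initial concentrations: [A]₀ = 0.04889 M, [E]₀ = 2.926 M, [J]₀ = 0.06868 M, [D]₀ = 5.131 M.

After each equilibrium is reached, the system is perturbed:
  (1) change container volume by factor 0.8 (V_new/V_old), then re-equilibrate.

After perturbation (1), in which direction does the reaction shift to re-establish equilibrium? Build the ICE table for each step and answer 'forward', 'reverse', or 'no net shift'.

Q₀ = 356.3 vs Keq = 9.7380e+04 ⇒ Q<K, forward
Step 1:
                   A          E          J          D
  init       0.04889      2.926    0.06868      5.131
  Δ         -0.03713    0.03713    0.03713    0.01238
  eq         0.01176      2.963     0.1058      5.143
  solve Keq expr → x = 0.01238; check Q = 9.7380e+04
Then change container volume by factor 0.8 (V_new/V_old).
Step 2:
                   A          E          J          D
  init        0.0147      3.704     0.1323      6.429
  Δ         0.004411  -0.004411  -0.004411   -0.00147
  eq         0.01911      3.699     0.1278      6.428
  solve Keq expr → x = -0.00147; check Q = 9.7380e+04

Direction: reverse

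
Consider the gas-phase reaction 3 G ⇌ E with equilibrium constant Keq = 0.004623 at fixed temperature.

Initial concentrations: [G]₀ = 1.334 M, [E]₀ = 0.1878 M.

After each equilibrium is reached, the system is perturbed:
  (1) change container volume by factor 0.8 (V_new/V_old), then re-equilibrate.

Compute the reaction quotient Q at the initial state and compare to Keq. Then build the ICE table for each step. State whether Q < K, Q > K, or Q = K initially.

Q₀ = 0.07911 vs Keq = 0.004623 ⇒ Q>K, reverse
Step 1:
                    G           E
  Initial       1.334      0.1878
  Change       0.4805     -0.1602
  Equil         1.815     0.02762
  solve Keq expr → x = -0.1602; check Q = 0.004623
Then change container volume by factor 0.8 (V_new/V_old).
Step 2:
                    G           E
  Initial       2.268     0.03452
  Change     -0.04817     0.01606
  Equil          2.22     0.05058
  solve Keq expr → x = 0.01606; check Q = 0.004623

Q₀ = 0.07911; Q > K (proceeds reverse)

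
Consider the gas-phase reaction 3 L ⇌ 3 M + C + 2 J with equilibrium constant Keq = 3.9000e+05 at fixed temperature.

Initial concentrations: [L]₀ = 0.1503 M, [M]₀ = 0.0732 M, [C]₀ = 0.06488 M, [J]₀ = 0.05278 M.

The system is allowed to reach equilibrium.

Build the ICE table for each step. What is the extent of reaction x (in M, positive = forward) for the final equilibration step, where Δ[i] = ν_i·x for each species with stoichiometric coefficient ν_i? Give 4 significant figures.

x = 0.04996 M

Q₀ = 2.0879e-05 vs Keq = 3.9000e+05 ⇒ Q<K, forward
Step 1:
                   L          M          C          J
  Initial     0.1503     0.0732    0.06488    0.05278
  Change     -0.1499     0.1499    0.04996    0.09992
  Equil   4.2398e-04     0.2231     0.1148     0.1527
  solve Keq expr → x = 0.04996; check Q = 3.9000e+05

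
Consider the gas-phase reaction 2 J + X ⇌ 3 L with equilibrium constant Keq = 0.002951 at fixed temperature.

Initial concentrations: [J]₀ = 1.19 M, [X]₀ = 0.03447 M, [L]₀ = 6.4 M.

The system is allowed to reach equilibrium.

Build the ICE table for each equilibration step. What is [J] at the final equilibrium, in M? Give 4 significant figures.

[J]_eq = 5.1 M

Q₀ = 5370 vs Keq = 0.002951 ⇒ Q>K, reverse
Step 1:
                   J          X          L
  I             1.19    0.03447        6.4
  C             3.91      1.955     -5.865
  E              5.1       1.99     0.5345
  solve Keq expr → x = -1.955; check Q = 0.002951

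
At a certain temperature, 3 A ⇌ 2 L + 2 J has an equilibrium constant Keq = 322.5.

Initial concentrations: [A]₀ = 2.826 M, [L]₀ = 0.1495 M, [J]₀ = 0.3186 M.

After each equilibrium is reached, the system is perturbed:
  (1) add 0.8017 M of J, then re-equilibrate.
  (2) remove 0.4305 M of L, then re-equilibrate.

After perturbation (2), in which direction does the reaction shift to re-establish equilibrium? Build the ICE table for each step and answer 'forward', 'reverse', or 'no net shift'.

Q₀ = 1.0052e-04 vs Keq = 322.5 ⇒ Q<K, forward
Step 1:
                   A          L          J
  init         2.826     0.1495     0.3186
  Δ           -2.485      1.657      1.657
  eq          0.3405      1.806      1.976
  solve Keq expr → x = 0.8285; check Q = 322.5
Then add 0.8017 M of J.
Step 2:
                   A          L          J
  init        0.3405      1.806      2.777
  Δ          0.07401   -0.04934   -0.04934
  eq          0.4146      1.757      2.728
  solve Keq expr → x = -0.02467; check Q = 322.5
Then remove 0.4305 M of L.
Step 3:
                   A          L          J
  init        0.4146      1.327      2.728
  Δ         -0.06046     0.0403     0.0403
  eq          0.3541      1.367      2.768
  solve Keq expr → x = 0.02015; check Q = 322.5

Direction: forward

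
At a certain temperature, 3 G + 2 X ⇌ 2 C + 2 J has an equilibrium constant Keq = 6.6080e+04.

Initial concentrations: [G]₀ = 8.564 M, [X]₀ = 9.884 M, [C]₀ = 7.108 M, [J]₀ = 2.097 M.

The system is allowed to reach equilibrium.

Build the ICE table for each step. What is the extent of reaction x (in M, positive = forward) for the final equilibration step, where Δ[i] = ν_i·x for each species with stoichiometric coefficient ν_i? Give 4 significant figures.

x = 2.789 M

Q₀ = 0.003621 vs Keq = 6.6080e+04 ⇒ Q<K, forward
Step 1:
                  G         X         C         J
  init        8.564     9.884     7.108     2.097
  Δ          -8.366    -5.577     5.577     5.577
  eq         0.1978     4.307     12.69     7.674
  solve Keq expr → x = 2.789; check Q = 6.6080e+04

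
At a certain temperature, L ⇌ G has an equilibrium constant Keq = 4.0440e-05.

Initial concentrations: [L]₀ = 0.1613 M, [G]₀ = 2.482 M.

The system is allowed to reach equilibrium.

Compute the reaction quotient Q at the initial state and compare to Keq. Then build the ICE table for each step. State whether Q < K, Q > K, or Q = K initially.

Q₀ = 15.39; Q > K (proceeds reverse)

Q₀ = 15.39 vs Keq = 4.0440e-05 ⇒ Q>K, reverse
Step 1:
                    L           G
  init         0.1613       2.482
  Δ             2.482      -2.482
  eq            2.643  1.0689e-04
  solve Keq expr → x = -2.482; check Q = 4.0440e-05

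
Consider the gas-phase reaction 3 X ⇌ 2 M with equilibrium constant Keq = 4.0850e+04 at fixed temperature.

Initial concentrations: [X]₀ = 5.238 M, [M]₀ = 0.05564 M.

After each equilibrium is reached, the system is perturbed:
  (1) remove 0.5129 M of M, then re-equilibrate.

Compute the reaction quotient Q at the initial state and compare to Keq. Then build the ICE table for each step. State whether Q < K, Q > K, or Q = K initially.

Q₀ = 2.1542e-05 vs Keq = 4.0850e+04 ⇒ Q<K, forward
Step 1:
                  X         M
  Initial     5.238   0.05564
  Change     -5.171     3.447
  Equil     0.06697     3.503
  solve Keq expr → x = 1.724; check Q = 4.0850e+04
Then remove 0.5129 M of M.
Step 2:
                  X         M
  Initial   0.06697      2.99
  Change  -0.006649  0.004432
  Equil     0.06032     2.995
  solve Keq expr → x = 0.002216; check Q = 4.0850e+04

Q₀ = 2.1542e-05; Q < K (proceeds forward)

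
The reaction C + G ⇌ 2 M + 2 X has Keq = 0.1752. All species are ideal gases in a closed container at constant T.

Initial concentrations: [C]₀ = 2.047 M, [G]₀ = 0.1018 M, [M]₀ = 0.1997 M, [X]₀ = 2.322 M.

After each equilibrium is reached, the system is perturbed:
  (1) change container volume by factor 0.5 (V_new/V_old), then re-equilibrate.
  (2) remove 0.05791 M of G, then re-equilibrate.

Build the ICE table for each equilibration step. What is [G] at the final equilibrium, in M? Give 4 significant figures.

[G]_eq = 0.2919 M

Q₀ = 1.032 vs Keq = 0.1752 ⇒ Q>K, reverse
Step 1:
                   C          G          M          X
  I            2.047     0.1018     0.1997      2.322
  C          0.04734    0.04734   -0.09467   -0.09467
  E            2.094     0.1491      0.105      2.227
  solve Keq expr → x = -0.04734; check Q = 0.1752
Then change container volume by factor 0.5 (V_new/V_old).
Step 2:
                   C          G          M          X
  I            4.189     0.2983     0.2101      4.455
  C          0.04699    0.04699   -0.09398   -0.09398
  E            4.236     0.3453     0.1161      4.361
  solve Keq expr → x = -0.04699; check Q = 0.1752
Then remove 0.05791 M of G.
Step 3:
                   C          G          M          X
  I            4.236     0.2874     0.1161      4.361
  C         0.004535   0.004535  -0.009069  -0.009069
  E             4.24     0.2919      0.107      4.352
  solve Keq expr → x = -0.004535; check Q = 0.1752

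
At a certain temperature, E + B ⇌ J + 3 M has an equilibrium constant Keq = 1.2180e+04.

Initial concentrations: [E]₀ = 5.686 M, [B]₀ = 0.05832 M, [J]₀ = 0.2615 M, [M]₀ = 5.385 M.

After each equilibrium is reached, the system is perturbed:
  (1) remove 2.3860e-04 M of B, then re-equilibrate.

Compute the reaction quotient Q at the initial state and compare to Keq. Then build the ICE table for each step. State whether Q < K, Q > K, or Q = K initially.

Q₀ = 123.1; Q < K (proceeds forward)

Q₀ = 123.1 vs Keq = 1.2180e+04 ⇒ Q<K, forward
Step 1:
                  E         B         J         M
  Initial     5.686   0.05832    0.2615     5.385
  Change   -0.05752  -0.05752   0.05752    0.1726
  Equil       5.628 7.9879e-04     0.319     5.558
  solve Keq expr → x = 0.05752; check Q = 1.2180e+04
Then remove 2.3860e-04 M of B.
Step 2:
                  E         B         J         M
  Initial     5.628 5.6019e-04     0.319     5.558
  Change  2.3766e-04 2.3766e-04 -2.3766e-04 -7.1299e-04
  Equil       5.629 7.9786e-04    0.3188     5.557
  solve Keq expr → x = -2.3766e-04; check Q = 1.2180e+04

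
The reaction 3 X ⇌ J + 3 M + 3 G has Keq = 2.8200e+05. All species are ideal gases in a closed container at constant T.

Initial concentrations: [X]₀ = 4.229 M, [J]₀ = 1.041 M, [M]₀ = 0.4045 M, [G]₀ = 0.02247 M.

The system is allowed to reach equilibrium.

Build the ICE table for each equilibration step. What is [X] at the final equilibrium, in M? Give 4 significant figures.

[X]_eq = 0.3399 M

Q₀ = 1.0335e-08 vs Keq = 2.8200e+05 ⇒ Q<K, forward
Step 1:
                    X           J           M           G
  I             4.229       1.041      0.4045     0.02247
  C            -3.889       1.296       3.889       3.889
  E            0.3399       2.337       4.294       3.912
  solve Keq expr → x = 1.296; check Q = 2.8200e+05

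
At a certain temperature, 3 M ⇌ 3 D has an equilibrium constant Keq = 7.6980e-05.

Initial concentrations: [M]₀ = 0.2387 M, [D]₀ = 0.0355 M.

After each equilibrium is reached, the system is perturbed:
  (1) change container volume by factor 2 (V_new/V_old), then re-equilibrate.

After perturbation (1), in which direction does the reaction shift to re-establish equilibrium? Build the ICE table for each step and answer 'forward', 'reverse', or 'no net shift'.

Q₀ = 0.003289 vs Keq = 7.6980e-05 ⇒ Q>K, reverse
Step 1:
                   M          D
  Initial     0.2387     0.0355
  Change     0.02431   -0.02431
  Equil        0.263    0.01119
  solve Keq expr → x = -0.008104; check Q = 7.6980e-05
Then change container volume by factor 2 (V_new/V_old).
Step 2:
                   M          D
  Initial     0.1315   0.005594
  Change           0          0
  Equil       0.1315   0.005594
  solve Keq expr → x = 0; check Q = 7.6980e-05

Direction: no net shift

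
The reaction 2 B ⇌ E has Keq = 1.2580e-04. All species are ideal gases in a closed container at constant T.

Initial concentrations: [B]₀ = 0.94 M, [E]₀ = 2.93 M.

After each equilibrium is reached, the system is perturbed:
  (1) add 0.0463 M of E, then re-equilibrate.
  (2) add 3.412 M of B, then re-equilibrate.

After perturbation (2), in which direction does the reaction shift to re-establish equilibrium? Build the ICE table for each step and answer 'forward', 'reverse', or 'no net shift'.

Direction: forward

Q₀ = 3.316 vs Keq = 1.2580e-04 ⇒ Q>K, reverse
Step 1:
                   B          E
  I             0.94       2.93
  C            5.848     -2.924
  E            6.788   0.005797
  solve Keq expr → x = -2.924; check Q = 1.2580e-04
Then add 0.0463 M of E.
Step 2:
                   B          E
  I            6.788     0.0521
  C          0.09228   -0.04614
  E            6.881   0.005956
  solve Keq expr → x = -0.04614; check Q = 1.2580e-04
Then add 3.412 M of B.
Step 3:
                   B          E
  I            10.29   0.005956
  C         -0.01467   0.007333
  E            10.28    0.01329
  solve Keq expr → x = 0.007333; check Q = 1.2580e-04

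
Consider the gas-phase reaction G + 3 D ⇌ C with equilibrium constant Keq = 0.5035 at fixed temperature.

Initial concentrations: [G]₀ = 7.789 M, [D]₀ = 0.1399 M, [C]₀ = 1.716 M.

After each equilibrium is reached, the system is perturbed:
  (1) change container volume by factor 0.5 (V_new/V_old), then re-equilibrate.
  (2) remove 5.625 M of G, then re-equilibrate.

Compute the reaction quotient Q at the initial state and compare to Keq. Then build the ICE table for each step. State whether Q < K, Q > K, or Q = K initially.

Q₀ = 80.46; Q > K (proceeds reverse)

Q₀ = 80.46 vs Keq = 0.5035 ⇒ Q>K, reverse
Step 1:
                  G         D         C
  I           7.789    0.1399     1.716
  C          0.1945    0.5835   -0.1945
  E           7.983    0.7234     1.522
  solve Keq expr → x = -0.1945; check Q = 0.5035
Then change container volume by factor 0.5 (V_new/V_old).
Step 2:
                  G         D         C
  I           15.97     1.447     3.043
  C         -0.2339   -0.7016    0.2339
  E           15.73    0.7451     3.277
  solve Keq expr → x = 0.2339; check Q = 0.5035
Then remove 5.625 M of G.
Step 3:
                  G         D         C
  I           10.11    0.7451     3.277
  C         0.03799     0.114  -0.03799
  E           10.15    0.8591     3.239
  solve Keq expr → x = -0.03799; check Q = 0.5035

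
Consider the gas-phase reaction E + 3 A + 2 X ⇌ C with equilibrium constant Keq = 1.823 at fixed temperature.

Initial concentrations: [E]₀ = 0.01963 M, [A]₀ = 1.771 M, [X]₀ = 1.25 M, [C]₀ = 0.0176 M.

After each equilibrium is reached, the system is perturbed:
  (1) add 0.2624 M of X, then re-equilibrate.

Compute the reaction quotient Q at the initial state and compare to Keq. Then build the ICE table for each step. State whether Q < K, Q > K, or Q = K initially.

Q₀ = 0.1033; Q < K (proceeds forward)

Q₀ = 0.1033 vs Keq = 1.823 ⇒ Q<K, forward
Step 1:
                  E         A         X         C
  I         0.01963     1.771      1.25    0.0176
  C         -0.0171  -0.05129   -0.0342    0.0171
  E        0.002532      1.72     1.216    0.0347
  solve Keq expr → x = 0.0171; check Q = 1.823
Then add 0.2624 M of X.
Step 2:
                  E         A         X         C
  I        0.002532      1.72     1.478    0.0347
  C       -7.7031e-04 -0.002311 -0.001541 7.7031e-04
  E        0.001762     1.717     1.477   0.03547
  solve Keq expr → x = 7.7031e-04; check Q = 1.823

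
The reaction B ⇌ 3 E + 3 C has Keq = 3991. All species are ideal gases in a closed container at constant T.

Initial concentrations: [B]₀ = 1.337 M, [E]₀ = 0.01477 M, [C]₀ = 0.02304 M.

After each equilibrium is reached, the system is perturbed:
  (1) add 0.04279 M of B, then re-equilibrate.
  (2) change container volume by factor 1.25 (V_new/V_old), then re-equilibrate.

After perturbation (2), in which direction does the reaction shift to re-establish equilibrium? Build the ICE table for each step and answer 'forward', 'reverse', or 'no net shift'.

Q₀ = 2.9475e-11 vs Keq = 3991 ⇒ Q<K, forward
Step 1:
                    B           E           C
  init          1.337     0.01477     0.02304
  Δ            -1.063        3.19        3.19
  eq           0.2736       3.205       3.213
  solve Keq expr → x = 1.063; check Q = 3991
Then add 0.04279 M of B.
Step 2:
                    B           E           C
  init         0.3164       3.205       3.213
  Δ          -0.01649     0.04946     0.04946
  eq           0.2999       3.254       3.263
  solve Keq expr → x = 0.01649; check Q = 3991
Then change container volume by factor 1.25 (V_new/V_old).
Step 3:
                    B           E           C
  init         0.2399       2.603        2.61
  Δ          -0.09417      0.2825      0.2825
  eq           0.1458       2.886       2.893
  solve Keq expr → x = 0.09417; check Q = 3991

Direction: forward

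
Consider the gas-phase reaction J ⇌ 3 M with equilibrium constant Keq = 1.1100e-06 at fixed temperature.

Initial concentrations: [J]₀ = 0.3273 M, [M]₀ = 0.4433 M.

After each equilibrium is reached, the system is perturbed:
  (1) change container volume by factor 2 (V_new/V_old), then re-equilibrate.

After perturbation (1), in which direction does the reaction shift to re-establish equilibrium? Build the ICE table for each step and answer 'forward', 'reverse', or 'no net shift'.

Direction: forward

Q₀ = 0.2662 vs Keq = 1.1100e-06 ⇒ Q>K, reverse
Step 1:
                   J          M
  Initial     0.3273     0.4433
  Change      0.1451    -0.4352
  Equil       0.4724   0.008064
  solve Keq expr → x = -0.1451; check Q = 1.1100e-06
Then change container volume by factor 2 (V_new/V_old).
Step 2:
                   J          M
  Initial     0.2362   0.004032
  Change  -7.8707e-04   0.002361
  Equil       0.2354   0.006393
  solve Keq expr → x = 7.8707e-04; check Q = 1.1100e-06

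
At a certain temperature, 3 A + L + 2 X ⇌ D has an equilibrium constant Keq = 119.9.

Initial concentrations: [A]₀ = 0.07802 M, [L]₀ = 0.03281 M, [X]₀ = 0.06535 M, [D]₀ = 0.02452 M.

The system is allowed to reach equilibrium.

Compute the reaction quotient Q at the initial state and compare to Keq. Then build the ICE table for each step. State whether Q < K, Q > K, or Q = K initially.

Q₀ = 3.6847e+05; Q > K (proceeds reverse)

Q₀ = 3.6847e+05 vs Keq = 119.9 ⇒ Q>K, reverse
Step 1:
                  A         L         X         D
  init      0.07802   0.03281   0.06535   0.02452
  Δ         0.07265   0.02422   0.04843  -0.02422
  eq         0.1507   0.05703    0.1138 3.0280e-04
  solve Keq expr → x = -0.02422; check Q = 119.9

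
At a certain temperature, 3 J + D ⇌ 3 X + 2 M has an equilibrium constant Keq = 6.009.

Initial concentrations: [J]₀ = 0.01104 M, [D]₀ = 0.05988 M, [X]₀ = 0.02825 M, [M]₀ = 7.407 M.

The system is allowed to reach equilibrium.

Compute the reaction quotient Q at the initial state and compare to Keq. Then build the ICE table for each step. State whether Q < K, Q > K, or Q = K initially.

Q₀ = 1.5352e+04 vs Keq = 6.009 ⇒ Q>K, reverse
Step 1:
                   J          D          X          M
  init       0.01104    0.05988    0.02825      7.407
  Δ          0.02185   0.007282   -0.02185   -0.01456
  eq         0.03289    0.06716   0.006404      7.392
  solve Keq expr → x = -0.007282; check Q = 6.009

Q₀ = 1.5352e+04; Q > K (proceeds reverse)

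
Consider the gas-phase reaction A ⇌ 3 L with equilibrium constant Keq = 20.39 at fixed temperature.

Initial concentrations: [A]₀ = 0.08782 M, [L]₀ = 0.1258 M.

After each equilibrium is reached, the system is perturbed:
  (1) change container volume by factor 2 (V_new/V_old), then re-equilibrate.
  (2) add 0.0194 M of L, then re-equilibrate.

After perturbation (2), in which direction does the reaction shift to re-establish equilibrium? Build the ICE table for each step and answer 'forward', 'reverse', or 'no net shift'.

Q₀ = 0.02267 vs Keq = 20.39 ⇒ Q<K, forward
Step 1:
                    A           L
  Initial     0.08782      0.1258
  Change     -0.08511      0.2553
  Equil      0.002715      0.3811
  solve Keq expr → x = 0.08511; check Q = 20.39
Then change container volume by factor 2 (V_new/V_old).
Step 2:
                    A           L
  Initial    0.001357      0.1906
  Change    -0.001002    0.003005
  Equil    3.5567e-04      0.1936
  solve Keq expr → x = 0.001002; check Q = 20.39
Then add 0.0194 M of L.
Step 3:
                    A           L
  Initial  3.5567e-04       0.213
  Change   1.1571e-04 -3.4712e-04
  Equil    4.7138e-04      0.2126
  solve Keq expr → x = -1.1571e-04; check Q = 20.39

Direction: reverse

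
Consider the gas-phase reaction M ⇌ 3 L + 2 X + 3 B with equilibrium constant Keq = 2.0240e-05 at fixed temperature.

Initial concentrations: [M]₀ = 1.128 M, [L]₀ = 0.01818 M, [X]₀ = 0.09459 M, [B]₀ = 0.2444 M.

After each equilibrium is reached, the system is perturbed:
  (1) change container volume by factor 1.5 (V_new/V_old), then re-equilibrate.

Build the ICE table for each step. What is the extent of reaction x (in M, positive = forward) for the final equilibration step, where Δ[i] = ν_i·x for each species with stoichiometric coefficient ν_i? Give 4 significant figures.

Q₀ = 6.9577e-10 vs Keq = 2.0240e-05 ⇒ Q<K, forward
Step 1:
                    M           L           X           B
  init          1.128     0.01818     0.09459      0.2444
  Δ          -0.05729      0.1719      0.1146      0.1719
  eq            1.071      0.1901      0.2092      0.4163
  solve Keq expr → x = 0.05729; check Q = 2.0240e-05
Then change container volume by factor 1.5 (V_new/V_old).
Step 2:
                    M           L           X           B
  init         0.7138      0.1267      0.1395      0.2775
  Δ          -0.02584     0.07751     0.05168     0.07751
  eq            0.688      0.2042      0.1911       0.355
  solve Keq expr → x = 0.02584; check Q = 2.0240e-05

x = 0.02584 M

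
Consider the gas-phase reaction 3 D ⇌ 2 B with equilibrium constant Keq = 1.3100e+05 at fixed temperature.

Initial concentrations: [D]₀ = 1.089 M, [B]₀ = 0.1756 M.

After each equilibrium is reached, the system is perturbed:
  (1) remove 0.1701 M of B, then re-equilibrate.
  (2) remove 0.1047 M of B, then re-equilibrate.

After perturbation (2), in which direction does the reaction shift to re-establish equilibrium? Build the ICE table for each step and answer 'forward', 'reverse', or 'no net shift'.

Q₀ = 0.02388 vs Keq = 1.3100e+05 ⇒ Q<K, forward
Step 1:
                    D           B
  I             1.089      0.1756
  C            -1.071      0.7139
  E           0.01821      0.8895
  solve Keq expr → x = 0.3569; check Q = 1.3100e+05
Then remove 0.1701 M of B.
Step 2:
                    D           B
  I           0.01821      0.7194
  C          -0.00238    0.001586
  E           0.01583      0.7209
  solve Keq expr → x = 7.9320e-04; check Q = 1.3100e+05
Then remove 0.1047 M of B.
Step 3:
                    D           B
  I           0.01583      0.6162
  C         -0.001556    0.001038
  E           0.01427      0.6173
  solve Keq expr → x = 5.1881e-04; check Q = 1.3100e+05

Direction: forward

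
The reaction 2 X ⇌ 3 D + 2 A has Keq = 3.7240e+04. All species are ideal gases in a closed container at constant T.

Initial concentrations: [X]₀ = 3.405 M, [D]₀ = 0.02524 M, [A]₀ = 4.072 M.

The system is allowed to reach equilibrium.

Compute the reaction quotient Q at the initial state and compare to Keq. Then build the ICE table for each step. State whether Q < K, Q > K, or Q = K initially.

Q₀ = 2.2996e-05 vs Keq = 3.7240e+04 ⇒ Q<K, forward
Step 1:
                   X          D          A
  init         3.405    0.02524      4.072
  Δ           -3.043      4.564      3.043
  eq          0.3624      4.589      7.115
  solve Keq expr → x = 1.521; check Q = 3.7240e+04

Q₀ = 2.2996e-05; Q < K (proceeds forward)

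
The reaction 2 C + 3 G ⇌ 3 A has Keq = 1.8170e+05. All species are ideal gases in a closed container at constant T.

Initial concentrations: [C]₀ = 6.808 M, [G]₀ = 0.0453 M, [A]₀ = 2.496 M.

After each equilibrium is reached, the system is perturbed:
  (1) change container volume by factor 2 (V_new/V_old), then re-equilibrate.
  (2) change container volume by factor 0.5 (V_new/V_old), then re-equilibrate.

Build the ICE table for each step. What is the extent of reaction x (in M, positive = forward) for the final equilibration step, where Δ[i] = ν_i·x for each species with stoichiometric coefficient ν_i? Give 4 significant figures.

x = 0.002417 M

Q₀ = 3609 vs Keq = 1.8170e+05 ⇒ Q<K, forward
Step 1:
                    C           G           A
  Initial       6.808      0.0453       2.496
  Change      -0.0219    -0.03284     0.03284
  Equil         6.786     0.01246       2.529
  solve Keq expr → x = 0.01095; check Q = 1.8170e+05
Then change container volume by factor 2 (V_new/V_old).
Step 2:
                    C           G           A
  Initial       3.393    0.006228       1.264
  Change     0.002417    0.003625   -0.003625
  Equil         3.395    0.009854       1.261
  solve Keq expr → x = -0.001208; check Q = 1.8170e+05
Then change container volume by factor 0.5 (V_new/V_old).
Step 3:
                    C           G           A
  Initial       6.791     0.01971       2.522
  Change    -0.004834   -0.007251    0.007251
  Equil         6.786     0.01246       2.529
  solve Keq expr → x = 0.002417; check Q = 1.8170e+05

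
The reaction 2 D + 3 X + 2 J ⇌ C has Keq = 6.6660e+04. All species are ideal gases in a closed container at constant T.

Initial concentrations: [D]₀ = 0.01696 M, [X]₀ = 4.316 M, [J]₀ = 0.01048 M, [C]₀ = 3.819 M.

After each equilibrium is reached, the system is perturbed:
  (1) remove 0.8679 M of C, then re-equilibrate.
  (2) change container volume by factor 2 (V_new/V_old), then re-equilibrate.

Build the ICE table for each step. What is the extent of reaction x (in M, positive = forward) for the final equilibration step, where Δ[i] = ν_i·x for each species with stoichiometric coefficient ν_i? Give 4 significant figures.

x = -0.01209 M

Q₀ = 1.5036e+06 vs Keq = 6.6660e+04 ⇒ Q>K, reverse
Step 1:
                  D         X         J         C
  init      0.01696     4.316   0.01048     3.819
  Δ         0.01538   0.02308   0.01538 -0.007692
  eq        0.03234     4.339   0.02586     3.811
  solve Keq expr → x = -0.007692; check Q = 6.6660e+04
Then remove 0.8679 M of C.
Step 2:
                  D         X         J         C
  init      0.03234     4.339   0.02586     2.943
  Δ       -0.001783 -0.002674 -0.001783 8.9147e-04
  eq        0.03056     4.336   0.02408     2.944
  solve Keq expr → x = 8.9147e-04; check Q = 6.6660e+04
Then change container volume by factor 2 (V_new/V_old).
Step 3:
                  D         X         J         C
  init      0.01528     2.168   0.01204     1.472
  Δ         0.02419   0.03628   0.02419  -0.01209
  eq        0.03947     2.204   0.03623      1.46
  solve Keq expr → x = -0.01209; check Q = 6.6660e+04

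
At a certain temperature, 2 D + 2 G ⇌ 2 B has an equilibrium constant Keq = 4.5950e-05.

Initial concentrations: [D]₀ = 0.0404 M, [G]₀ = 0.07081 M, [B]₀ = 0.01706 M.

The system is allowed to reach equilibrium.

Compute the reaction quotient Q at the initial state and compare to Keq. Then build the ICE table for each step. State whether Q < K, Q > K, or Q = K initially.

Q₀ = 35.56; Q > K (proceeds reverse)

Q₀ = 35.56 vs Keq = 4.5950e-05 ⇒ Q>K, reverse
Step 1:
                    D           G           B
  init         0.0404     0.07081     0.01706
  Δ           0.01703     0.01703    -0.01703
  eq          0.05743     0.08784  3.4192e-05
  solve Keq expr → x = -0.008513; check Q = 4.5950e-05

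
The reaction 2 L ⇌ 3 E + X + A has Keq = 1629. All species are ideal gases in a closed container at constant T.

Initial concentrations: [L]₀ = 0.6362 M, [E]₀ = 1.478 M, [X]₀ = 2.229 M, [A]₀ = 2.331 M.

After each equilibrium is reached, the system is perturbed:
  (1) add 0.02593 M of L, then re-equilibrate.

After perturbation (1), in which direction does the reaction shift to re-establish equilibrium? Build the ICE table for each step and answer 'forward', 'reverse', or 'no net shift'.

Direction: forward

Q₀ = 41.45 vs Keq = 1629 ⇒ Q<K, forward
Step 1:
                  L         E         X         A
  Initial    0.6362     1.478     2.229     2.331
  Change    -0.4421    0.6631     0.221     0.221
  Equil      0.1941     2.141      2.45     2.552
  solve Keq expr → x = 0.221; check Q = 1629
Then add 0.02593 M of L.
Step 2:
                  L         E         X         A
  Initial      0.22     2.141      2.45     2.552
  Change   -0.02084   0.03126   0.01042   0.01042
  Equil      0.1992     2.172      2.46     2.562
  solve Keq expr → x = 0.01042; check Q = 1629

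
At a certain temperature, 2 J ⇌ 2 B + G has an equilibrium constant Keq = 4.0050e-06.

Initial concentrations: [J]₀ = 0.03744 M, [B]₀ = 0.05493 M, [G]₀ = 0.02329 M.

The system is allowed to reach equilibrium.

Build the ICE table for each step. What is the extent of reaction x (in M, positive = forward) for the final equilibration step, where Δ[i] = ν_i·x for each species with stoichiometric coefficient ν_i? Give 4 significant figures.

Q₀ = 0.05013 vs Keq = 4.0050e-06 ⇒ Q>K, reverse
Step 1:
                   J          B          G
  I          0.03744    0.05493    0.02329
  C           0.0459    -0.0459   -0.02295
  E          0.08334   0.009032 3.4098e-04
  solve Keq expr → x = -0.02295; check Q = 4.0050e-06

x = -0.02295 M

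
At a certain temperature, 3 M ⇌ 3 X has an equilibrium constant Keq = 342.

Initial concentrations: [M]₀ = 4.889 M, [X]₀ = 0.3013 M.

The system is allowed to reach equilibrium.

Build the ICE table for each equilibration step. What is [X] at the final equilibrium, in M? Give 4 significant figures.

Q₀ = 2.3407e-04 vs Keq = 342 ⇒ Q<K, forward
Step 1:
                  M         X
  Initial     4.889    0.3013
  Change      -4.24      4.24
  Equil      0.6493     4.541
  solve Keq expr → x = 1.413; check Q = 342

[X]_eq = 4.541 M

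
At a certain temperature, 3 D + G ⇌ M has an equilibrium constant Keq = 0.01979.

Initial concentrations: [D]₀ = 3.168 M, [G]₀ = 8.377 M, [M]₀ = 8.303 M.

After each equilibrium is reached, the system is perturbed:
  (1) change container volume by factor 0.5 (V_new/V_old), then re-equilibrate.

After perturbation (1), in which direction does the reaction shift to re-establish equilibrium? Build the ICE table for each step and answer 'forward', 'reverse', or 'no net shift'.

Direction: forward

Q₀ = 0.03117 vs Keq = 0.01979 ⇒ Q>K, reverse
Step 1:
                  D         G         M
  Initial     3.168     8.377     8.303
  Change      0.472    0.1573   -0.1573
  Equil        3.64     8.534     8.146
  solve Keq expr → x = -0.1573; check Q = 0.01979
Then change container volume by factor 0.5 (V_new/V_old).
Step 2:
                  D         G         M
  Initial      7.28     17.07     16.29
  Change     -3.468    -1.156     1.156
  Equil       3.812     15.91     17.45
  solve Keq expr → x = 1.156; check Q = 0.01979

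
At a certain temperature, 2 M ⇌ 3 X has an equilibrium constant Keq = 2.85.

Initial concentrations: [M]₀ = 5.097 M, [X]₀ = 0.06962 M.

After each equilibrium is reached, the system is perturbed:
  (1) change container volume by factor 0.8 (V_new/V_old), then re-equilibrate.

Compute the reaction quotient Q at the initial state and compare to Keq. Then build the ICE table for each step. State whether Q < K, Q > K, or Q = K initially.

Q₀ = 1.2989e-05; Q < K (proceeds forward)

Q₀ = 1.2989e-05 vs Keq = 2.85 ⇒ Q<K, forward
Step 1:
                    M           X
  init          5.097     0.06962
  Δ            -1.973        2.96
  eq            3.124        3.03
  solve Keq expr → x = 0.9867; check Q = 2.85
Then change container volume by factor 0.8 (V_new/V_old).
Step 2:
                    M           X
  init          3.905       3.787
  Δ            0.1295     -0.1942
  eq            4.034       3.593
  solve Keq expr → x = -0.06473; check Q = 2.85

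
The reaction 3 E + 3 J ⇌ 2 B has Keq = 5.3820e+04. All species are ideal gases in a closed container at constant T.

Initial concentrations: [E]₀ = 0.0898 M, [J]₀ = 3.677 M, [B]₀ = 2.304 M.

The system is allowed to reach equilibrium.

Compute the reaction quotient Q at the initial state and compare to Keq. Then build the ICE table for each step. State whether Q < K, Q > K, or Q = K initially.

Q₀ = 147.5; Q < K (proceeds forward)

Q₀ = 147.5 vs Keq = 5.3820e+04 ⇒ Q<K, forward
Step 1:
                  E         J         B
  init       0.0898     3.677     2.304
  Δ        -0.07678  -0.07678   0.05118
  eq        0.01302       3.6     2.355
  solve Keq expr → x = 0.02559; check Q = 5.3820e+04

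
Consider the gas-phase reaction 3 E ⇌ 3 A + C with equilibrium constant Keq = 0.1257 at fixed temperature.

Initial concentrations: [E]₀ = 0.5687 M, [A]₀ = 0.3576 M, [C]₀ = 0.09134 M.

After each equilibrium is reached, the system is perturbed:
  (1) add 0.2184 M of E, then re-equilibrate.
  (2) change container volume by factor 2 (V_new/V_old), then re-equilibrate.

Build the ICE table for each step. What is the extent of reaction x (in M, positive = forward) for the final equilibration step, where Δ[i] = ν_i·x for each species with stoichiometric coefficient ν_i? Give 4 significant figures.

x = 0.009233 M

Q₀ = 0.02271 vs Keq = 0.1257 ⇒ Q<K, forward
Step 1:
                    E           A           C
  Initial      0.5687      0.3576     0.09134
  Change      -0.1051      0.1051     0.03504
  Equil        0.4636      0.4627      0.1264
  solve Keq expr → x = 0.03504; check Q = 0.1257
Then add 0.2184 M of E.
Step 2:
                    E           A           C
  Initial       0.682      0.4627      0.1264
  Change       -0.089       0.089     0.02967
  Equil         0.593      0.5517       0.156
  solve Keq expr → x = 0.02967; check Q = 0.1257
Then change container volume by factor 2 (V_new/V_old).
Step 3:
                    E           A           C
  Initial      0.2965      0.2759     0.07802
  Change      -0.0277      0.0277    0.009233
  Equil        0.2688      0.3036     0.08726
  solve Keq expr → x = 0.009233; check Q = 0.1257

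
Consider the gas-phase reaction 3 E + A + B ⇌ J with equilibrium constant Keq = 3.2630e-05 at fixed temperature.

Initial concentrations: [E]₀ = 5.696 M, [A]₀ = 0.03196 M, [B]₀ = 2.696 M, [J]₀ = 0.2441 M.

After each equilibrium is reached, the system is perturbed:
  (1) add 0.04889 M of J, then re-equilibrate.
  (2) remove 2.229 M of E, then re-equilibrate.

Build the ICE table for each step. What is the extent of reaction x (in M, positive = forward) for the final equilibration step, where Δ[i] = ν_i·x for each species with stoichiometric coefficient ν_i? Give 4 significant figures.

x = -0.006075 M

Q₀ = 0.01533 vs Keq = 3.2630e-05 ⇒ Q>K, reverse
Step 1:
                  E         A         B         J
  I           5.696   0.03196     2.696    0.2441
  C           0.712    0.2373    0.2373   -0.2373
  E           6.408    0.2693     2.933  0.006782
  solve Keq expr → x = -0.2373; check Q = 3.2630e-05
Then add 0.04889 M of J.
Step 2:
                  E         A         B         J
  I           6.408    0.2693     2.933   0.05567
  C          0.1411   0.04703   0.04703  -0.04703
  E           6.549    0.3163      2.98   0.00864
  solve Keq expr → x = -0.04703; check Q = 3.2630e-05
Then remove 2.229 M of E.
Step 3:
                  E         A         B         J
  I            4.32    0.3163      2.98   0.00864
  C         0.01823  0.006075  0.006075 -0.006075
  E           4.338    0.3224     2.986  0.002565
  solve Keq expr → x = -0.006075; check Q = 3.2630e-05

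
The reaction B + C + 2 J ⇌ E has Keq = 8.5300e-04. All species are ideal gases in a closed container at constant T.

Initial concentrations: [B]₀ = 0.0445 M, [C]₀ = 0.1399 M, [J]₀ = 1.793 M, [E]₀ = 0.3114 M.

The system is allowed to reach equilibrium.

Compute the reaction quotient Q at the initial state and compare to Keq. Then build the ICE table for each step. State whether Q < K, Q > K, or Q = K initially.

Q₀ = 15.56 vs Keq = 8.5300e-04 ⇒ Q>K, reverse
Step 1:
                    B           C           J           E
  Initial      0.0445      0.1399       1.793      0.3114
  Change       0.3106      0.3106      0.6212     -0.3106
  Equil        0.3551      0.4505       2.414  7.9534e-04
  solve Keq expr → x = -0.3106; check Q = 8.5300e-04

Q₀ = 15.56; Q > K (proceeds reverse)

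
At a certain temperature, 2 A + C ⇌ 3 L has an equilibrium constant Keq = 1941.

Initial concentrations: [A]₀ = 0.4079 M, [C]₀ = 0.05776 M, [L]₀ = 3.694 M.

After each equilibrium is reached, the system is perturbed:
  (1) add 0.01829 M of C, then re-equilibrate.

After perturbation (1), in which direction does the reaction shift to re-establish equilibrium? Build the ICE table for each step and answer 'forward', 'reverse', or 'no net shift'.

Q₀ = 5245 vs Keq = 1941 ⇒ Q>K, reverse
Step 1:
                   A          C          L
  init        0.4079    0.05776      3.694
  Δ          0.08102    0.04051    -0.1215
  eq          0.4889    0.09827      3.572
  solve Keq expr → x = -0.04051; check Q = 1941
Then add 0.01829 M of C.
Step 2:
                   A          C          L
  init        0.4889     0.1166      3.572
  Δ         -0.01728  -0.008641    0.02592
  eq          0.4716     0.1079      3.598
  solve Keq expr → x = 0.008641; check Q = 1941

Direction: forward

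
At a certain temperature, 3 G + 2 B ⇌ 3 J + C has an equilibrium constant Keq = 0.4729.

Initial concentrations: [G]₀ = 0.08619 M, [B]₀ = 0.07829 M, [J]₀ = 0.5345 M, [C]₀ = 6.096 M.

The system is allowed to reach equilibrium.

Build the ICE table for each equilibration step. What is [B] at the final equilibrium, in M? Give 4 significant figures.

Q₀ = 2.3719e+05 vs Keq = 0.4729 ⇒ Q>K, reverse
Step 1:
                    G           B           J           C
  Initial     0.08619     0.07829      0.5345       6.096
  Change       0.4235      0.2823     -0.4235     -0.1412
  Equil        0.5097      0.3606       0.111       5.955
  solve Keq expr → x = -0.1412; check Q = 0.4729

[B]_eq = 0.3606 M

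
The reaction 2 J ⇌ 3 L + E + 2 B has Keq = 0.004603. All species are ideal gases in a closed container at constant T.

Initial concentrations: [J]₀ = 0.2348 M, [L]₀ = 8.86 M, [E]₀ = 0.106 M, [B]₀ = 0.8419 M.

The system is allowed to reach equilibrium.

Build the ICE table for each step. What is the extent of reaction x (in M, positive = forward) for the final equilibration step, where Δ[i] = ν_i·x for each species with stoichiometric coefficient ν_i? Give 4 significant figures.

Q₀ = 947.8 vs Keq = 0.004603 ⇒ Q>K, reverse
Step 1:
                   J          L          E          B
  Initial     0.2348       8.86      0.106     0.8419
  Change       0.212     -0.318     -0.106     -0.212
  Equil       0.4468      8.542 3.7155e-06     0.6299
  solve Keq expr → x = -0.106; check Q = 0.004603

x = -0.106 M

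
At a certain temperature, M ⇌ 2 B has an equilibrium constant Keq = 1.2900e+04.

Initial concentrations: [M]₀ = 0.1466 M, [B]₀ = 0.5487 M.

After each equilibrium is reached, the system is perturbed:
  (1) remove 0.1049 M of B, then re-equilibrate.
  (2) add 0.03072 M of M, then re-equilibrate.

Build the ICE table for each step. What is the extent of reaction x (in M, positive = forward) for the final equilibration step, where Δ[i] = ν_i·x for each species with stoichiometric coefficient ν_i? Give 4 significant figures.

Q₀ = 2.054 vs Keq = 1.2900e+04 ⇒ Q<K, forward
Step 1:
                  M         B
  init       0.1466    0.5487
  Δ         -0.1465    0.2931
  eq      5.4931e-05    0.8418
  solve Keq expr → x = 0.1465; check Q = 1.2900e+04
Then remove 0.1049 M of B.
Step 2:
                  M         B
  init    5.4931e-05    0.7369
  Δ       -1.2835e-05 2.5669e-05
  eq      4.2097e-05    0.7369
  solve Keq expr → x = 1.2835e-05; check Q = 1.2900e+04
Then add 0.03072 M of M.
Step 3:
                  M         B
  init      0.03076    0.7369
  Δ        -0.03071   0.06143
  eq      4.9407e-05    0.7983
  solve Keq expr → x = 0.03071; check Q = 1.2900e+04

x = 0.03071 M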